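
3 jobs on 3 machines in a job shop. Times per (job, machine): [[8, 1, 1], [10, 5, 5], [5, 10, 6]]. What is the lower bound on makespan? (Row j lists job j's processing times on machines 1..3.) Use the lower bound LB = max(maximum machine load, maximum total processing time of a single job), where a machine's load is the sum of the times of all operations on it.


Machine loads:
  Machine 1: 8 + 10 + 5 = 23
  Machine 2: 1 + 5 + 10 = 16
  Machine 3: 1 + 5 + 6 = 12
Max machine load = 23
Job totals:
  Job 1: 10
  Job 2: 20
  Job 3: 21
Max job total = 21
Lower bound = max(23, 21) = 23

23


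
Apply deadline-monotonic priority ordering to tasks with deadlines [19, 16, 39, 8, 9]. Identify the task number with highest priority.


Sort tasks by relative deadline (ascending):
  Task 4: deadline = 8
  Task 5: deadline = 9
  Task 2: deadline = 16
  Task 1: deadline = 19
  Task 3: deadline = 39
Priority order (highest first): [4, 5, 2, 1, 3]
Highest priority task = 4

4


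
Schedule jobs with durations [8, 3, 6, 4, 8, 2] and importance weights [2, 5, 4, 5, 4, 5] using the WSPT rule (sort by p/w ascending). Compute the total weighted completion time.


Compute p/w ratios and sort ascending (WSPT): [(2, 5), (3, 5), (4, 5), (6, 4), (8, 4), (8, 2)]
Compute weighted completion times:
  Job (p=2,w=5): C=2, w*C=5*2=10
  Job (p=3,w=5): C=5, w*C=5*5=25
  Job (p=4,w=5): C=9, w*C=5*9=45
  Job (p=6,w=4): C=15, w*C=4*15=60
  Job (p=8,w=4): C=23, w*C=4*23=92
  Job (p=8,w=2): C=31, w*C=2*31=62
Total weighted completion time = 294

294


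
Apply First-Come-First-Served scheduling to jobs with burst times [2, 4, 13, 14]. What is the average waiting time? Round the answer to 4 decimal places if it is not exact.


FCFS order (as given): [2, 4, 13, 14]
Waiting times:
  Job 1: wait = 0
  Job 2: wait = 2
  Job 3: wait = 6
  Job 4: wait = 19
Sum of waiting times = 27
Average waiting time = 27/4 = 6.75

6.75


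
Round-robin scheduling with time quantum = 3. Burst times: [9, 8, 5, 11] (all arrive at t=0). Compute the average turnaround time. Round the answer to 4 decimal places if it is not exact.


Time quantum = 3
Execution trace:
  J1 runs 3 units, time = 3
  J2 runs 3 units, time = 6
  J3 runs 3 units, time = 9
  J4 runs 3 units, time = 12
  J1 runs 3 units, time = 15
  J2 runs 3 units, time = 18
  J3 runs 2 units, time = 20
  J4 runs 3 units, time = 23
  J1 runs 3 units, time = 26
  J2 runs 2 units, time = 28
  J4 runs 3 units, time = 31
  J4 runs 2 units, time = 33
Finish times: [26, 28, 20, 33]
Average turnaround = 107/4 = 26.75

26.75


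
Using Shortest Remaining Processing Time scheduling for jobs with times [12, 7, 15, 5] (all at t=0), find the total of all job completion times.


Since all jobs arrive at t=0, SRPT equals SPT ordering.
SPT order: [5, 7, 12, 15]
Completion times:
  Job 1: p=5, C=5
  Job 2: p=7, C=12
  Job 3: p=12, C=24
  Job 4: p=15, C=39
Total completion time = 5 + 12 + 24 + 39 = 80

80


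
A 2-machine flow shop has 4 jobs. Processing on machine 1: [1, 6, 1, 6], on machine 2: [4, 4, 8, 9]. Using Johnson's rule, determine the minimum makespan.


Apply Johnson's rule:
  Group 1 (a <= b): [(1, 1, 4), (3, 1, 8), (4, 6, 9)]
  Group 2 (a > b): [(2, 6, 4)]
Optimal job order: [1, 3, 4, 2]
Schedule:
  Job 1: M1 done at 1, M2 done at 5
  Job 3: M1 done at 2, M2 done at 13
  Job 4: M1 done at 8, M2 done at 22
  Job 2: M1 done at 14, M2 done at 26
Makespan = 26

26


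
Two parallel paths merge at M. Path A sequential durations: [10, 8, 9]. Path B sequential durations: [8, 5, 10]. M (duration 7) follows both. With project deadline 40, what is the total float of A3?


Forward pass: ES(A3) = sum of predecessors on chain A = 18
EF = ES + duration = 18 + 9 = 27
Backward pass: LF(M) = deadline = 40; LS(M) = 40 - 7 = 33
LF(A3) = LS(M) - sum(successors on chain A) = 33 - 0 = 33
LS = LF - duration = 33 - 9 = 24
Total float = LS - ES = 24 - 18 = 6

6


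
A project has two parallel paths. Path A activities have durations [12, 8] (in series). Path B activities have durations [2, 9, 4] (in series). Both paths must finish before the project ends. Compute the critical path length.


Path A total = 12 + 8 = 20
Path B total = 2 + 9 + 4 = 15
Critical path = longest path = max(20, 15) = 20

20


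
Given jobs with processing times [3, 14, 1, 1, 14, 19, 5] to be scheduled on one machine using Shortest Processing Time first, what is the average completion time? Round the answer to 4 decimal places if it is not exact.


Sort jobs by processing time (SPT order): [1, 1, 3, 5, 14, 14, 19]
Compute completion times sequentially:
  Job 1: processing = 1, completes at 1
  Job 2: processing = 1, completes at 2
  Job 3: processing = 3, completes at 5
  Job 4: processing = 5, completes at 10
  Job 5: processing = 14, completes at 24
  Job 6: processing = 14, completes at 38
  Job 7: processing = 19, completes at 57
Sum of completion times = 137
Average completion time = 137/7 = 19.5714

19.5714


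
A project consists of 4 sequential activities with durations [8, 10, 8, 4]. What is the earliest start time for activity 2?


Activity 2 starts after activities 1 through 1 complete.
Predecessor durations: [8]
ES = 8 = 8

8


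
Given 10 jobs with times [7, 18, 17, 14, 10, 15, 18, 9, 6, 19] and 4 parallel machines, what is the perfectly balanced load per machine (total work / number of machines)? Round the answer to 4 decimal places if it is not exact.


Total processing time = 7 + 18 + 17 + 14 + 10 + 15 + 18 + 9 + 6 + 19 = 133
Number of machines = 4
Ideal balanced load = 133 / 4 = 33.25

33.25


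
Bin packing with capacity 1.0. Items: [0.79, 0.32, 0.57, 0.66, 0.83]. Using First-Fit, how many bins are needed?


Place items sequentially using First-Fit:
  Item 0.79 -> new Bin 1
  Item 0.32 -> new Bin 2
  Item 0.57 -> Bin 2 (now 0.89)
  Item 0.66 -> new Bin 3
  Item 0.83 -> new Bin 4
Total bins used = 4

4


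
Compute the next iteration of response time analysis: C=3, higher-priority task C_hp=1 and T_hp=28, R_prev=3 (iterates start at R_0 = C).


R_next = C + ceil(R_prev / T_hp) * C_hp
ceil(3 / 28) = ceil(0.1071) = 1
Interference = 1 * 1 = 1
R_next = 3 + 1 = 4

4


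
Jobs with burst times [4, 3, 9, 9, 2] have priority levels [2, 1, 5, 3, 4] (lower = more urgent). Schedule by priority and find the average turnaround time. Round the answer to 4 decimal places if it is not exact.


Sort by priority (ascending = highest first):
Order: [(1, 3), (2, 4), (3, 9), (4, 2), (5, 9)]
Completion times:
  Priority 1, burst=3, C=3
  Priority 2, burst=4, C=7
  Priority 3, burst=9, C=16
  Priority 4, burst=2, C=18
  Priority 5, burst=9, C=27
Average turnaround = 71/5 = 14.2

14.2


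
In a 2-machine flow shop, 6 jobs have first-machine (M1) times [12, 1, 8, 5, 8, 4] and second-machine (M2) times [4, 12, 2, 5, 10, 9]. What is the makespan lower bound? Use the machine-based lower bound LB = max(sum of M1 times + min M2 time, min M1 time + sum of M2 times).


LB1 = sum(M1 times) + min(M2 times) = 38 + 2 = 40
LB2 = min(M1 times) + sum(M2 times) = 1 + 42 = 43
Lower bound = max(LB1, LB2) = max(40, 43) = 43

43


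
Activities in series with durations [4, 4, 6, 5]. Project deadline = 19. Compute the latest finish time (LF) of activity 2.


LF(activity 2) = deadline - sum of successor durations
Successors: activities 3 through 4 with durations [6, 5]
Sum of successor durations = 11
LF = 19 - 11 = 8

8


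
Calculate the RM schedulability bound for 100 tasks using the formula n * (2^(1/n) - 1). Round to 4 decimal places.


Compute 2^(1/100) = 1.0069555501
Subtract 1: 1.0069555501 - 1 = 0.0069555501
Multiply by n: 100 * 0.0069555501 = 0.6955550100
Round to 4 dp: 0.6956

0.6956


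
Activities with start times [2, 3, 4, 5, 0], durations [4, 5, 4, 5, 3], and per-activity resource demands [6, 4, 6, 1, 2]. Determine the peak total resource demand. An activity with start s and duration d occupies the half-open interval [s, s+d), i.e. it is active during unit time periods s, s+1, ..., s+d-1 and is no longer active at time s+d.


Each activity i is active on [start_i, start_i + duration_i).
Compute total resource usage per time slot:
  t=0: active resources = [2], total = 2
  t=1: active resources = [2], total = 2
  t=2: active resources = [6, 2], total = 8
  t=3: active resources = [6, 4], total = 10
  t=4: active resources = [6, 4, 6], total = 16
  t=5: active resources = [6, 4, 6, 1], total = 17
  t=6: active resources = [4, 6, 1], total = 11
  t=7: active resources = [4, 6, 1], total = 11
  t=8: active resources = [1], total = 1
  t=9: active resources = [1], total = 1
Peak resource demand = 17

17


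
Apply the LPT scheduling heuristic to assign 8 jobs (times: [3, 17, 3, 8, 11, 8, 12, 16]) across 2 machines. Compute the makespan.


Sort jobs in decreasing order (LPT): [17, 16, 12, 11, 8, 8, 3, 3]
Assign each job to the least loaded machine:
  Machine 1: jobs [17, 11, 8, 3], load = 39
  Machine 2: jobs [16, 12, 8, 3], load = 39
Makespan = max load = 39

39


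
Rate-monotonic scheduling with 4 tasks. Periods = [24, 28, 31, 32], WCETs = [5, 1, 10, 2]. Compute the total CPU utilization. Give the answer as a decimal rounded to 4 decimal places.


Compute individual utilizations (exact fractions):
  Task 1: C/T = 5/24 (approx. 0.2083)
  Task 2: C/T = 1/28 (approx. 0.0357)
  Task 3: C/T = 10/31 (approx. 0.3226)
  Task 4: C/T = 2/32 = 1/16 (approx. 0.0625)
Total utilization U = 5/24 + 1/28 + 10/31 + 1/16 = 6553/10416
Rounded to 4 decimal places: U = 0.6291
RM (Liu & Layland) bound for 4 tasks = 0.756828; compare with U = 6553/10416 (approx. 0.629128)
U <= bound, so schedulable by RM sufficient condition.

0.6291


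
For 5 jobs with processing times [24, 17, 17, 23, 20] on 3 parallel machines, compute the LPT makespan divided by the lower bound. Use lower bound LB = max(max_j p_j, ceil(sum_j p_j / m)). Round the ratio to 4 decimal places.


LPT order: [24, 23, 20, 17, 17]
Machine loads after assignment: [24, 40, 37]
LPT makespan = 40
Lower bound = max(max_job, ceil(total/3)) = max(24, 34) = 34
Ratio = 40 / 34 = 1.1765

1.1765


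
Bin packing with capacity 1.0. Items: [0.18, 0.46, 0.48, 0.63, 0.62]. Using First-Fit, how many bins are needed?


Place items sequentially using First-Fit:
  Item 0.18 -> new Bin 1
  Item 0.46 -> Bin 1 (now 0.64)
  Item 0.48 -> new Bin 2
  Item 0.63 -> new Bin 3
  Item 0.62 -> new Bin 4
Total bins used = 4

4


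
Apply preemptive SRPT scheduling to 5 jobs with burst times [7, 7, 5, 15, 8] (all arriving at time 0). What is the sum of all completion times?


Since all jobs arrive at t=0, SRPT equals SPT ordering.
SPT order: [5, 7, 7, 8, 15]
Completion times:
  Job 1: p=5, C=5
  Job 2: p=7, C=12
  Job 3: p=7, C=19
  Job 4: p=8, C=27
  Job 5: p=15, C=42
Total completion time = 5 + 12 + 19 + 27 + 42 = 105

105


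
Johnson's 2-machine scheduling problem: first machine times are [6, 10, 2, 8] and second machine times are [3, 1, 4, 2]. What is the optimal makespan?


Apply Johnson's rule:
  Group 1 (a <= b): [(3, 2, 4)]
  Group 2 (a > b): [(1, 6, 3), (4, 8, 2), (2, 10, 1)]
Optimal job order: [3, 1, 4, 2]
Schedule:
  Job 3: M1 done at 2, M2 done at 6
  Job 1: M1 done at 8, M2 done at 11
  Job 4: M1 done at 16, M2 done at 18
  Job 2: M1 done at 26, M2 done at 27
Makespan = 27

27


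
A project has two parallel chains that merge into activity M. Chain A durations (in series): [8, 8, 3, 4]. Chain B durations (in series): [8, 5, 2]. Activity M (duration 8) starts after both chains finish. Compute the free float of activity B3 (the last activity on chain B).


ES(B3) = sum of predecessors on chain B = 13
EF(B3) = ES + duration = 13 + 2 = 15
Successor of B3 is M. ES(M) = max(sum(A), sum(B)) = max(23, 15) = 23
Free float = ES(successor) - EF(current) = 23 - 15 = 8

8


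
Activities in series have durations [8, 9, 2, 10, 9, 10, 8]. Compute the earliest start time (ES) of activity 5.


Activity 5 starts after activities 1 through 4 complete.
Predecessor durations: [8, 9, 2, 10]
ES = 8 + 9 + 2 + 10 = 29

29


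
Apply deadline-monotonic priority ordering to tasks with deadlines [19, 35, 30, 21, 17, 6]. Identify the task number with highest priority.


Sort tasks by relative deadline (ascending):
  Task 6: deadline = 6
  Task 5: deadline = 17
  Task 1: deadline = 19
  Task 4: deadline = 21
  Task 3: deadline = 30
  Task 2: deadline = 35
Priority order (highest first): [6, 5, 1, 4, 3, 2]
Highest priority task = 6

6


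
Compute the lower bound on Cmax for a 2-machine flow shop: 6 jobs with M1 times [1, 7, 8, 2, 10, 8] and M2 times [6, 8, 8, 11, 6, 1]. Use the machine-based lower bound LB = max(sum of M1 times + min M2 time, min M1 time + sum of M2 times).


LB1 = sum(M1 times) + min(M2 times) = 36 + 1 = 37
LB2 = min(M1 times) + sum(M2 times) = 1 + 40 = 41
Lower bound = max(LB1, LB2) = max(37, 41) = 41

41


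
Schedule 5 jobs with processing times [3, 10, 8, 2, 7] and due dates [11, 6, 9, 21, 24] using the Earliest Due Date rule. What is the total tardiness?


Sort by due date (EDD order): [(10, 6), (8, 9), (3, 11), (2, 21), (7, 24)]
Compute completion times and tardiness:
  Job 1: p=10, d=6, C=10, tardiness=max(0,10-6)=4
  Job 2: p=8, d=9, C=18, tardiness=max(0,18-9)=9
  Job 3: p=3, d=11, C=21, tardiness=max(0,21-11)=10
  Job 4: p=2, d=21, C=23, tardiness=max(0,23-21)=2
  Job 5: p=7, d=24, C=30, tardiness=max(0,30-24)=6
Total tardiness = 31

31


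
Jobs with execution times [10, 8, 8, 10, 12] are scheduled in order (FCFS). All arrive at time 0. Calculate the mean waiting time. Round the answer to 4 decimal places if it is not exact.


FCFS order (as given): [10, 8, 8, 10, 12]
Waiting times:
  Job 1: wait = 0
  Job 2: wait = 10
  Job 3: wait = 18
  Job 4: wait = 26
  Job 5: wait = 36
Sum of waiting times = 90
Average waiting time = 90/5 = 18.0

18.0


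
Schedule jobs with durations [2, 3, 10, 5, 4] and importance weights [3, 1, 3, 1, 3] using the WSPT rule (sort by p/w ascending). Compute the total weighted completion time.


Compute p/w ratios and sort ascending (WSPT): [(2, 3), (4, 3), (3, 1), (10, 3), (5, 1)]
Compute weighted completion times:
  Job (p=2,w=3): C=2, w*C=3*2=6
  Job (p=4,w=3): C=6, w*C=3*6=18
  Job (p=3,w=1): C=9, w*C=1*9=9
  Job (p=10,w=3): C=19, w*C=3*19=57
  Job (p=5,w=1): C=24, w*C=1*24=24
Total weighted completion time = 114

114


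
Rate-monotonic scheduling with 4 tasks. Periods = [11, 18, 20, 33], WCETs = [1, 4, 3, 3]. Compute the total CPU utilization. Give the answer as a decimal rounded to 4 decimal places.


Compute individual utilizations (exact fractions):
  Task 1: C/T = 1/11 (approx. 0.0909)
  Task 2: C/T = 4/18 = 2/9 (approx. 0.2222)
  Task 3: C/T = 3/20 (approx. 0.15)
  Task 4: C/T = 3/33 = 1/11 (approx. 0.0909)
Total utilization U = 1/11 + 2/9 + 3/20 + 1/11 = 1097/1980
Rounded to 4 decimal places: U = 0.5540
RM (Liu & Layland) bound for 4 tasks = 0.756828; compare with U = 1097/1980 (approx. 0.554040)
U <= bound, so schedulable by RM sufficient condition.

0.5540


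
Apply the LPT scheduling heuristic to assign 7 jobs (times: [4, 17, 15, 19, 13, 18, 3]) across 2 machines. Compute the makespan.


Sort jobs in decreasing order (LPT): [19, 18, 17, 15, 13, 4, 3]
Assign each job to the least loaded machine:
  Machine 1: jobs [19, 15, 13], load = 47
  Machine 2: jobs [18, 17, 4, 3], load = 42
Makespan = max load = 47

47


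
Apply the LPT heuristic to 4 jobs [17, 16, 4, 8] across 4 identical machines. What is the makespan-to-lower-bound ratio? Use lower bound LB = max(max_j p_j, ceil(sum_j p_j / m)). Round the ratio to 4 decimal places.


LPT order: [17, 16, 8, 4]
Machine loads after assignment: [17, 16, 8, 4]
LPT makespan = 17
Lower bound = max(max_job, ceil(total/4)) = max(17, 12) = 17
Ratio = 17 / 17 = 1.0

1.0


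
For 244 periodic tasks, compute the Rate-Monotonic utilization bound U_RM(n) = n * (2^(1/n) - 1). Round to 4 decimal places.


Compute 2^(1/244) = 1.0028448059
Subtract 1: 1.0028448059 - 1 = 0.0028448059
Multiply by n: 244 * 0.0028448059 = 0.6941326396
Round to 4 dp: 0.6941

0.6941


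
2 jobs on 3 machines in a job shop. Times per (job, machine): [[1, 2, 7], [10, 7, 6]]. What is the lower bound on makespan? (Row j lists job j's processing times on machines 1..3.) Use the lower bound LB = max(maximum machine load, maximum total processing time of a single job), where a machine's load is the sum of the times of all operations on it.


Machine loads:
  Machine 1: 1 + 10 = 11
  Machine 2: 2 + 7 = 9
  Machine 3: 7 + 6 = 13
Max machine load = 13
Job totals:
  Job 1: 10
  Job 2: 23
Max job total = 23
Lower bound = max(13, 23) = 23

23


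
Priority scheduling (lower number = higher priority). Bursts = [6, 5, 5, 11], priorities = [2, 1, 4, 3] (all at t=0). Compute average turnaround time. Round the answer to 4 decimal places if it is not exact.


Sort by priority (ascending = highest first):
Order: [(1, 5), (2, 6), (3, 11), (4, 5)]
Completion times:
  Priority 1, burst=5, C=5
  Priority 2, burst=6, C=11
  Priority 3, burst=11, C=22
  Priority 4, burst=5, C=27
Average turnaround = 65/4 = 16.25

16.25


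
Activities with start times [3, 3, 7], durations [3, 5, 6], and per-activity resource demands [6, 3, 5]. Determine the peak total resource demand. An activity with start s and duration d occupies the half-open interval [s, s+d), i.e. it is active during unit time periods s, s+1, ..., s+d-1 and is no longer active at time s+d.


Each activity i is active on [start_i, start_i + duration_i).
Compute total resource usage per time slot:
  t=0: active resources = [], total = 0
  t=1: active resources = [], total = 0
  t=2: active resources = [], total = 0
  t=3: active resources = [6, 3], total = 9
  t=4: active resources = [6, 3], total = 9
  t=5: active resources = [6, 3], total = 9
  t=6: active resources = [3], total = 3
  t=7: active resources = [3, 5], total = 8
  t=8: active resources = [5], total = 5
  t=9: active resources = [5], total = 5
  t=10: active resources = [5], total = 5
  t=11: active resources = [5], total = 5
  t=12: active resources = [5], total = 5
Peak resource demand = 9

9


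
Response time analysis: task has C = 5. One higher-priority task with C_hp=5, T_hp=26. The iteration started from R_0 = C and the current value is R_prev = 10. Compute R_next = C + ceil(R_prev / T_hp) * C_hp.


R_next = C + ceil(R_prev / T_hp) * C_hp
ceil(10 / 26) = ceil(0.3846) = 1
Interference = 1 * 5 = 5
R_next = 5 + 5 = 10
R_next = R_prev, so the iteration has converged (response time = 10).

10


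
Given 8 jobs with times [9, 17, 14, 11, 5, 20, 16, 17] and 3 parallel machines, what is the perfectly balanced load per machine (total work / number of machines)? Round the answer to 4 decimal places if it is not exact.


Total processing time = 9 + 17 + 14 + 11 + 5 + 20 + 16 + 17 = 109
Number of machines = 3
Ideal balanced load = 109 / 3 = 36.3333

36.3333


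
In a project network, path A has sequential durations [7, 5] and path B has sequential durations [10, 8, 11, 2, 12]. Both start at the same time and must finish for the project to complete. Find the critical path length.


Path A total = 7 + 5 = 12
Path B total = 10 + 8 + 11 + 2 + 12 = 43
Critical path = longest path = max(12, 43) = 43

43


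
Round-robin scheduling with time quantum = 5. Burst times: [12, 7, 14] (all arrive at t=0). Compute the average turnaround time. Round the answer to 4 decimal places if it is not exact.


Time quantum = 5
Execution trace:
  J1 runs 5 units, time = 5
  J2 runs 5 units, time = 10
  J3 runs 5 units, time = 15
  J1 runs 5 units, time = 20
  J2 runs 2 units, time = 22
  J3 runs 5 units, time = 27
  J1 runs 2 units, time = 29
  J3 runs 4 units, time = 33
Finish times: [29, 22, 33]
Average turnaround = 84/3 = 28.0

28.0


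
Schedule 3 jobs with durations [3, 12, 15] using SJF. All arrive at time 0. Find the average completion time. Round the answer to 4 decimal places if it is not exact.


SJF order (ascending): [3, 12, 15]
Completion times:
  Job 1: burst=3, C=3
  Job 2: burst=12, C=15
  Job 3: burst=15, C=30
Average completion = 48/3 = 16.0

16.0


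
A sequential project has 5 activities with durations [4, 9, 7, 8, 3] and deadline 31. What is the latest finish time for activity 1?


LF(activity 1) = deadline - sum of successor durations
Successors: activities 2 through 5 with durations [9, 7, 8, 3]
Sum of successor durations = 27
LF = 31 - 27 = 4

4


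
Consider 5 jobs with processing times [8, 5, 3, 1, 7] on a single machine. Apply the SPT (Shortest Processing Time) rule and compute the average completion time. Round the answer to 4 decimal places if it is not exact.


Sort jobs by processing time (SPT order): [1, 3, 5, 7, 8]
Compute completion times sequentially:
  Job 1: processing = 1, completes at 1
  Job 2: processing = 3, completes at 4
  Job 3: processing = 5, completes at 9
  Job 4: processing = 7, completes at 16
  Job 5: processing = 8, completes at 24
Sum of completion times = 54
Average completion time = 54/5 = 10.8

10.8


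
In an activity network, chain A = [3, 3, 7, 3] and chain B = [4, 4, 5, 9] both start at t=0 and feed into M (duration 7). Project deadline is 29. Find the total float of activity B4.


Forward pass: ES(B4) = sum of predecessors on chain B = 13
EF = ES + duration = 13 + 9 = 22
Backward pass: LF(M) = deadline = 29; LS(M) = 29 - 7 = 22
LF(B4) = LS(M) - sum(successors on chain B) = 22 - 0 = 22
LS = LF - duration = 22 - 9 = 13
Total float = LS - ES = 13 - 13 = 0

0


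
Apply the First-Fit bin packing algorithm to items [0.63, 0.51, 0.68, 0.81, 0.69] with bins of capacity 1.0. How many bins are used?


Place items sequentially using First-Fit:
  Item 0.63 -> new Bin 1
  Item 0.51 -> new Bin 2
  Item 0.68 -> new Bin 3
  Item 0.81 -> new Bin 4
  Item 0.69 -> new Bin 5
Total bins used = 5

5


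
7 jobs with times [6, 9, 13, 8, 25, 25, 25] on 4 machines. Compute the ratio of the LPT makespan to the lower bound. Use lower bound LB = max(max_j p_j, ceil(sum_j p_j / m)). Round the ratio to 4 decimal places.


LPT order: [25, 25, 25, 13, 9, 8, 6]
Machine loads after assignment: [31, 25, 25, 30]
LPT makespan = 31
Lower bound = max(max_job, ceil(total/4)) = max(25, 28) = 28
Ratio = 31 / 28 = 1.1071

1.1071


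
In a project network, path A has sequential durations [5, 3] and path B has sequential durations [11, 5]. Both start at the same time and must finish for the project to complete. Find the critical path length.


Path A total = 5 + 3 = 8
Path B total = 11 + 5 = 16
Critical path = longest path = max(8, 16) = 16

16


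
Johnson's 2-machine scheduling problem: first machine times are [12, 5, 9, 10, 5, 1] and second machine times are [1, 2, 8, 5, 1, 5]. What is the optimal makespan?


Apply Johnson's rule:
  Group 1 (a <= b): [(6, 1, 5)]
  Group 2 (a > b): [(3, 9, 8), (4, 10, 5), (2, 5, 2), (1, 12, 1), (5, 5, 1)]
Optimal job order: [6, 3, 4, 2, 1, 5]
Schedule:
  Job 6: M1 done at 1, M2 done at 6
  Job 3: M1 done at 10, M2 done at 18
  Job 4: M1 done at 20, M2 done at 25
  Job 2: M1 done at 25, M2 done at 27
  Job 1: M1 done at 37, M2 done at 38
  Job 5: M1 done at 42, M2 done at 43
Makespan = 43

43


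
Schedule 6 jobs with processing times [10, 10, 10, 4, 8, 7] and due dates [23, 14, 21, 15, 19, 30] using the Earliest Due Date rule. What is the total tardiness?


Sort by due date (EDD order): [(10, 14), (4, 15), (8, 19), (10, 21), (10, 23), (7, 30)]
Compute completion times and tardiness:
  Job 1: p=10, d=14, C=10, tardiness=max(0,10-14)=0
  Job 2: p=4, d=15, C=14, tardiness=max(0,14-15)=0
  Job 3: p=8, d=19, C=22, tardiness=max(0,22-19)=3
  Job 4: p=10, d=21, C=32, tardiness=max(0,32-21)=11
  Job 5: p=10, d=23, C=42, tardiness=max(0,42-23)=19
  Job 6: p=7, d=30, C=49, tardiness=max(0,49-30)=19
Total tardiness = 52

52


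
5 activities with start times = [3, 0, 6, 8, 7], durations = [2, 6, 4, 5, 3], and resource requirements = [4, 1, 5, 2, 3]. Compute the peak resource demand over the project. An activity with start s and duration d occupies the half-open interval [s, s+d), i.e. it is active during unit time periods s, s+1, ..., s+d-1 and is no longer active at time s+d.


Each activity i is active on [start_i, start_i + duration_i).
Compute total resource usage per time slot:
  t=0: active resources = [1], total = 1
  t=1: active resources = [1], total = 1
  t=2: active resources = [1], total = 1
  t=3: active resources = [4, 1], total = 5
  t=4: active resources = [4, 1], total = 5
  t=5: active resources = [1], total = 1
  t=6: active resources = [5], total = 5
  t=7: active resources = [5, 3], total = 8
  t=8: active resources = [5, 2, 3], total = 10
  t=9: active resources = [5, 2, 3], total = 10
  t=10: active resources = [2], total = 2
  t=11: active resources = [2], total = 2
  t=12: active resources = [2], total = 2
Peak resource demand = 10

10


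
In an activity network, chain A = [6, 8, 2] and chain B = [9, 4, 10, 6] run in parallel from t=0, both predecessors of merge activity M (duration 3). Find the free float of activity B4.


ES(B4) = sum of predecessors on chain B = 23
EF(B4) = ES + duration = 23 + 6 = 29
Successor of B4 is M. ES(M) = max(sum(A), sum(B)) = max(16, 29) = 29
Free float = ES(successor) - EF(current) = 29 - 29 = 0

0


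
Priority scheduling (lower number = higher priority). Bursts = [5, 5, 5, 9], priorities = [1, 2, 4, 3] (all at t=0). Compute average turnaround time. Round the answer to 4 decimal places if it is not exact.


Sort by priority (ascending = highest first):
Order: [(1, 5), (2, 5), (3, 9), (4, 5)]
Completion times:
  Priority 1, burst=5, C=5
  Priority 2, burst=5, C=10
  Priority 3, burst=9, C=19
  Priority 4, burst=5, C=24
Average turnaround = 58/4 = 14.5

14.5


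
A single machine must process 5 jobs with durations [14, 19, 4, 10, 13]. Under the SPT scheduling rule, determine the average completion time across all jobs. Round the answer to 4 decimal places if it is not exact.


Sort jobs by processing time (SPT order): [4, 10, 13, 14, 19]
Compute completion times sequentially:
  Job 1: processing = 4, completes at 4
  Job 2: processing = 10, completes at 14
  Job 3: processing = 13, completes at 27
  Job 4: processing = 14, completes at 41
  Job 5: processing = 19, completes at 60
Sum of completion times = 146
Average completion time = 146/5 = 29.2

29.2


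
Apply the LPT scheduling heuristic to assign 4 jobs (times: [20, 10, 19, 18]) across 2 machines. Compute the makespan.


Sort jobs in decreasing order (LPT): [20, 19, 18, 10]
Assign each job to the least loaded machine:
  Machine 1: jobs [20, 10], load = 30
  Machine 2: jobs [19, 18], load = 37
Makespan = max load = 37

37


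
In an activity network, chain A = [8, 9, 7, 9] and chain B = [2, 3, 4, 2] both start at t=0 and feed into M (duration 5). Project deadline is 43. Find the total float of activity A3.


Forward pass: ES(A3) = sum of predecessors on chain A = 17
EF = ES + duration = 17 + 7 = 24
Backward pass: LF(M) = deadline = 43; LS(M) = 43 - 5 = 38
LF(A3) = LS(M) - sum(successors on chain A) = 38 - 9 = 29
LS = LF - duration = 29 - 7 = 22
Total float = LS - ES = 22 - 17 = 5

5


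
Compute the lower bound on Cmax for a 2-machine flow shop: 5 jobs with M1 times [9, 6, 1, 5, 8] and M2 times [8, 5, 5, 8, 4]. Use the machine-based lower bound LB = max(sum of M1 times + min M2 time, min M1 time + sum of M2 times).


LB1 = sum(M1 times) + min(M2 times) = 29 + 4 = 33
LB2 = min(M1 times) + sum(M2 times) = 1 + 30 = 31
Lower bound = max(LB1, LB2) = max(33, 31) = 33

33


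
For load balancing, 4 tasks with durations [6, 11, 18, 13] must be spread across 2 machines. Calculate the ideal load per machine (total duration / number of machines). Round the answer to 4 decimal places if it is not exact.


Total processing time = 6 + 11 + 18 + 13 = 48
Number of machines = 2
Ideal balanced load = 48 / 2 = 24.0

24.0


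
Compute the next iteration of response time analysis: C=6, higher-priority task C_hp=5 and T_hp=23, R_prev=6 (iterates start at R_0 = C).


R_next = C + ceil(R_prev / T_hp) * C_hp
ceil(6 / 23) = ceil(0.2609) = 1
Interference = 1 * 5 = 5
R_next = 6 + 5 = 11

11


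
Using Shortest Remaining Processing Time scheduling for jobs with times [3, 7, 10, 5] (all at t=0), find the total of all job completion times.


Since all jobs arrive at t=0, SRPT equals SPT ordering.
SPT order: [3, 5, 7, 10]
Completion times:
  Job 1: p=3, C=3
  Job 2: p=5, C=8
  Job 3: p=7, C=15
  Job 4: p=10, C=25
Total completion time = 3 + 8 + 15 + 25 = 51

51


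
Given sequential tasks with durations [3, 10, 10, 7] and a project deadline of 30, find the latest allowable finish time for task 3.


LF(activity 3) = deadline - sum of successor durations
Successors: activities 4 through 4 with durations [7]
Sum of successor durations = 7
LF = 30 - 7 = 23

23


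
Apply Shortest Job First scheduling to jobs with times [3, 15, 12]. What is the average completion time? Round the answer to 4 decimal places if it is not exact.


SJF order (ascending): [3, 12, 15]
Completion times:
  Job 1: burst=3, C=3
  Job 2: burst=12, C=15
  Job 3: burst=15, C=30
Average completion = 48/3 = 16.0

16.0


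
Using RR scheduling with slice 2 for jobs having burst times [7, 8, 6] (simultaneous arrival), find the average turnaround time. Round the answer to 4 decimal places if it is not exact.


Time quantum = 2
Execution trace:
  J1 runs 2 units, time = 2
  J2 runs 2 units, time = 4
  J3 runs 2 units, time = 6
  J1 runs 2 units, time = 8
  J2 runs 2 units, time = 10
  J3 runs 2 units, time = 12
  J1 runs 2 units, time = 14
  J2 runs 2 units, time = 16
  J3 runs 2 units, time = 18
  J1 runs 1 units, time = 19
  J2 runs 2 units, time = 21
Finish times: [19, 21, 18]
Average turnaround = 58/3 = 19.3333

19.3333


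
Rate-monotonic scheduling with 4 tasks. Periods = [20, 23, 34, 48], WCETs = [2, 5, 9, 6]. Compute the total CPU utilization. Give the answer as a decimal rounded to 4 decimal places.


Compute individual utilizations (exact fractions):
  Task 1: C/T = 2/20 = 1/10 (approx. 0.1)
  Task 2: C/T = 5/23 (approx. 0.2174)
  Task 3: C/T = 9/34 (approx. 0.2647)
  Task 4: C/T = 6/48 = 1/8 (approx. 0.125)
Total utilization U = 1/10 + 5/23 + 9/34 + 1/8 = 11059/15640
Rounded to 4 decimal places: U = 0.7071
RM (Liu & Layland) bound for 4 tasks = 0.756828; compare with U = 11059/15640 (approx. 0.707097)
U <= bound, so schedulable by RM sufficient condition.

0.7071


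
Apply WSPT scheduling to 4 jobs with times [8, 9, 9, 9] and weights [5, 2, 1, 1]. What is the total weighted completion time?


Compute p/w ratios and sort ascending (WSPT): [(8, 5), (9, 2), (9, 1), (9, 1)]
Compute weighted completion times:
  Job (p=8,w=5): C=8, w*C=5*8=40
  Job (p=9,w=2): C=17, w*C=2*17=34
  Job (p=9,w=1): C=26, w*C=1*26=26
  Job (p=9,w=1): C=35, w*C=1*35=35
Total weighted completion time = 135

135


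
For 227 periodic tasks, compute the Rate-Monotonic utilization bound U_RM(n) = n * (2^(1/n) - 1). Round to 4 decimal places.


Compute 2^(1/227) = 1.0030581785
Subtract 1: 1.0030581785 - 1 = 0.0030581785
Multiply by n: 227 * 0.0030581785 = 0.6942065195
Round to 4 dp: 0.6942

0.6942


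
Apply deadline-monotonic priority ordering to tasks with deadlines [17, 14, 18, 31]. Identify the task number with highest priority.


Sort tasks by relative deadline (ascending):
  Task 2: deadline = 14
  Task 1: deadline = 17
  Task 3: deadline = 18
  Task 4: deadline = 31
Priority order (highest first): [2, 1, 3, 4]
Highest priority task = 2

2


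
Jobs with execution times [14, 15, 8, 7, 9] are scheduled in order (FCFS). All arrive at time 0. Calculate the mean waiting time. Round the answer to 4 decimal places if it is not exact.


FCFS order (as given): [14, 15, 8, 7, 9]
Waiting times:
  Job 1: wait = 0
  Job 2: wait = 14
  Job 3: wait = 29
  Job 4: wait = 37
  Job 5: wait = 44
Sum of waiting times = 124
Average waiting time = 124/5 = 24.8

24.8


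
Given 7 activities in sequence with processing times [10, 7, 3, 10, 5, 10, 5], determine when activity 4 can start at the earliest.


Activity 4 starts after activities 1 through 3 complete.
Predecessor durations: [10, 7, 3]
ES = 10 + 7 + 3 = 20

20


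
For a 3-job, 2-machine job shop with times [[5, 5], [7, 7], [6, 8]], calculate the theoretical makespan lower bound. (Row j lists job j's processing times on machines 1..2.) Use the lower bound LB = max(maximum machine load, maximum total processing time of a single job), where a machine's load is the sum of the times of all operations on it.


Machine loads:
  Machine 1: 5 + 7 + 6 = 18
  Machine 2: 5 + 7 + 8 = 20
Max machine load = 20
Job totals:
  Job 1: 10
  Job 2: 14
  Job 3: 14
Max job total = 14
Lower bound = max(20, 14) = 20

20


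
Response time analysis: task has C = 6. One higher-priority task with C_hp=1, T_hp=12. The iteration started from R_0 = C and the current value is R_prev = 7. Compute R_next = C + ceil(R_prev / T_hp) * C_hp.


R_next = C + ceil(R_prev / T_hp) * C_hp
ceil(7 / 12) = ceil(0.5833) = 1
Interference = 1 * 1 = 1
R_next = 6 + 1 = 7
R_next = R_prev, so the iteration has converged (response time = 7).

7


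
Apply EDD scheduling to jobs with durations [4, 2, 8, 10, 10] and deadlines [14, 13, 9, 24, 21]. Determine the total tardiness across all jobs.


Sort by due date (EDD order): [(8, 9), (2, 13), (4, 14), (10, 21), (10, 24)]
Compute completion times and tardiness:
  Job 1: p=8, d=9, C=8, tardiness=max(0,8-9)=0
  Job 2: p=2, d=13, C=10, tardiness=max(0,10-13)=0
  Job 3: p=4, d=14, C=14, tardiness=max(0,14-14)=0
  Job 4: p=10, d=21, C=24, tardiness=max(0,24-21)=3
  Job 5: p=10, d=24, C=34, tardiness=max(0,34-24)=10
Total tardiness = 13

13


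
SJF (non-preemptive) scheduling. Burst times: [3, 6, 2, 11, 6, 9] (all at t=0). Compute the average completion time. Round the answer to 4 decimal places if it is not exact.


SJF order (ascending): [2, 3, 6, 6, 9, 11]
Completion times:
  Job 1: burst=2, C=2
  Job 2: burst=3, C=5
  Job 3: burst=6, C=11
  Job 4: burst=6, C=17
  Job 5: burst=9, C=26
  Job 6: burst=11, C=37
Average completion = 98/6 = 16.3333

16.3333


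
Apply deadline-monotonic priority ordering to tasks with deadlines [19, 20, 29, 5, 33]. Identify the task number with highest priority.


Sort tasks by relative deadline (ascending):
  Task 4: deadline = 5
  Task 1: deadline = 19
  Task 2: deadline = 20
  Task 3: deadline = 29
  Task 5: deadline = 33
Priority order (highest first): [4, 1, 2, 3, 5]
Highest priority task = 4

4


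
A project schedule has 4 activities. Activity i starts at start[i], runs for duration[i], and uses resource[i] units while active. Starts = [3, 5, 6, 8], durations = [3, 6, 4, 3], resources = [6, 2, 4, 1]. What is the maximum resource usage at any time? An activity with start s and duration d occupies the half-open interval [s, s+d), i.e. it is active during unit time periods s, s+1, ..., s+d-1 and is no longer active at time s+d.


Each activity i is active on [start_i, start_i + duration_i).
Compute total resource usage per time slot:
  t=0: active resources = [], total = 0
  t=1: active resources = [], total = 0
  t=2: active resources = [], total = 0
  t=3: active resources = [6], total = 6
  t=4: active resources = [6], total = 6
  t=5: active resources = [6, 2], total = 8
  t=6: active resources = [2, 4], total = 6
  t=7: active resources = [2, 4], total = 6
  t=8: active resources = [2, 4, 1], total = 7
  t=9: active resources = [2, 4, 1], total = 7
  t=10: active resources = [2, 1], total = 3
Peak resource demand = 8

8


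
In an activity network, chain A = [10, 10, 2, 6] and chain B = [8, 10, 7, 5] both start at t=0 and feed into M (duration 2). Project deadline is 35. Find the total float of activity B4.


Forward pass: ES(B4) = sum of predecessors on chain B = 25
EF = ES + duration = 25 + 5 = 30
Backward pass: LF(M) = deadline = 35; LS(M) = 35 - 2 = 33
LF(B4) = LS(M) - sum(successors on chain B) = 33 - 0 = 33
LS = LF - duration = 33 - 5 = 28
Total float = LS - ES = 28 - 25 = 3

3


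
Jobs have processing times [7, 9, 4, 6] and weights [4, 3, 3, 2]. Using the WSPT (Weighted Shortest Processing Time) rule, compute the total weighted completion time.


Compute p/w ratios and sort ascending (WSPT): [(4, 3), (7, 4), (9, 3), (6, 2)]
Compute weighted completion times:
  Job (p=4,w=3): C=4, w*C=3*4=12
  Job (p=7,w=4): C=11, w*C=4*11=44
  Job (p=9,w=3): C=20, w*C=3*20=60
  Job (p=6,w=2): C=26, w*C=2*26=52
Total weighted completion time = 168

168


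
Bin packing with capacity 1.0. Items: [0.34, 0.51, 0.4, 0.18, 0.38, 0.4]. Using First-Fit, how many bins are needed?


Place items sequentially using First-Fit:
  Item 0.34 -> new Bin 1
  Item 0.51 -> Bin 1 (now 0.85)
  Item 0.4 -> new Bin 2
  Item 0.18 -> Bin 2 (now 0.58)
  Item 0.38 -> Bin 2 (now 0.96)
  Item 0.4 -> new Bin 3
Total bins used = 3

3


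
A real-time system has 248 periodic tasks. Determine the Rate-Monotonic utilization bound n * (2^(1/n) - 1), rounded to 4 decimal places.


Compute 2^(1/248) = 1.0027988578
Subtract 1: 1.0027988578 - 1 = 0.0027988578
Multiply by n: 248 * 0.0027988578 = 0.6941167344
Round to 4 dp: 0.6941

0.6941


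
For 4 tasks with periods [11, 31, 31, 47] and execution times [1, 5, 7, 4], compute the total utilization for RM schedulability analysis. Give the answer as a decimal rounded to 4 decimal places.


Compute individual utilizations (exact fractions):
  Task 1: C/T = 1/11 (approx. 0.0909)
  Task 2: C/T = 5/31 (approx. 0.1613)
  Task 3: C/T = 7/31 (approx. 0.2258)
  Task 4: C/T = 4/47 (approx. 0.0851)
Total utilization U = 1/11 + 5/31 + 7/31 + 4/47 = 9025/16027
Rounded to 4 decimal places: U = 0.5631
RM (Liu & Layland) bound for 4 tasks = 0.756828; compare with U = 9025/16027 (approx. 0.563112)
U <= bound, so schedulable by RM sufficient condition.

0.5631


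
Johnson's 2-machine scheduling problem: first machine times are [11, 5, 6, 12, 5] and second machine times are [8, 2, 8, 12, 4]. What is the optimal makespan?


Apply Johnson's rule:
  Group 1 (a <= b): [(3, 6, 8), (4, 12, 12)]
  Group 2 (a > b): [(1, 11, 8), (5, 5, 4), (2, 5, 2)]
Optimal job order: [3, 4, 1, 5, 2]
Schedule:
  Job 3: M1 done at 6, M2 done at 14
  Job 4: M1 done at 18, M2 done at 30
  Job 1: M1 done at 29, M2 done at 38
  Job 5: M1 done at 34, M2 done at 42
  Job 2: M1 done at 39, M2 done at 44
Makespan = 44

44


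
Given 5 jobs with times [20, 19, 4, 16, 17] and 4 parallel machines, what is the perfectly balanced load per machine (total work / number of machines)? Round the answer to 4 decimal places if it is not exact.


Total processing time = 20 + 19 + 4 + 16 + 17 = 76
Number of machines = 4
Ideal balanced load = 76 / 4 = 19.0

19.0


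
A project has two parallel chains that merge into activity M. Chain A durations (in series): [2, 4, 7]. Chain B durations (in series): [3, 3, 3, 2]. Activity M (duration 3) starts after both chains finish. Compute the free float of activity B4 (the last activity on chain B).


ES(B4) = sum of predecessors on chain B = 9
EF(B4) = ES + duration = 9 + 2 = 11
Successor of B4 is M. ES(M) = max(sum(A), sum(B)) = max(13, 11) = 13
Free float = ES(successor) - EF(current) = 13 - 11 = 2

2


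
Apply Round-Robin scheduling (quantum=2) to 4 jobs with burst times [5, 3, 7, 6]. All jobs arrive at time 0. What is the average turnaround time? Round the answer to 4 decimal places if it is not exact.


Time quantum = 2
Execution trace:
  J1 runs 2 units, time = 2
  J2 runs 2 units, time = 4
  J3 runs 2 units, time = 6
  J4 runs 2 units, time = 8
  J1 runs 2 units, time = 10
  J2 runs 1 units, time = 11
  J3 runs 2 units, time = 13
  J4 runs 2 units, time = 15
  J1 runs 1 units, time = 16
  J3 runs 2 units, time = 18
  J4 runs 2 units, time = 20
  J3 runs 1 units, time = 21
Finish times: [16, 11, 21, 20]
Average turnaround = 68/4 = 17.0

17.0


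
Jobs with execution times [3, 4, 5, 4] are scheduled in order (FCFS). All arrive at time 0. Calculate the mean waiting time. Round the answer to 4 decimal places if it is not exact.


FCFS order (as given): [3, 4, 5, 4]
Waiting times:
  Job 1: wait = 0
  Job 2: wait = 3
  Job 3: wait = 7
  Job 4: wait = 12
Sum of waiting times = 22
Average waiting time = 22/4 = 5.5

5.5
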